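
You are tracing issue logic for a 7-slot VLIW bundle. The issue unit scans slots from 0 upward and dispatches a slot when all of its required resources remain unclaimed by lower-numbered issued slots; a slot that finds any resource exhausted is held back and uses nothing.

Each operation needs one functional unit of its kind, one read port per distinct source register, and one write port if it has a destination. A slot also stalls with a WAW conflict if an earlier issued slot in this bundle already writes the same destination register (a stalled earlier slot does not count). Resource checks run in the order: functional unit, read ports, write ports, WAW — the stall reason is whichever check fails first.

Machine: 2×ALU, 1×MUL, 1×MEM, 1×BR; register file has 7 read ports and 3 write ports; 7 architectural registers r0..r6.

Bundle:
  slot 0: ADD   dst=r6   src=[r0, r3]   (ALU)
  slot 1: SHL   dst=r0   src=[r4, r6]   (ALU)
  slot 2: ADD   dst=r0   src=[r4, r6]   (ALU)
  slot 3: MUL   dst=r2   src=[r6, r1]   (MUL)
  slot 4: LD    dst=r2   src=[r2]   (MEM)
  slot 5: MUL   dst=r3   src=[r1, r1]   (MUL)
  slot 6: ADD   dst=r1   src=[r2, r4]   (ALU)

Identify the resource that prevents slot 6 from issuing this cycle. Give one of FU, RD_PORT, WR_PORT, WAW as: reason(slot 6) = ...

reason(slot 6) = FU

(0) want 1×ALU +2rd +1wr — yes → AL1|MU1|ME1|BR1|rd5|wr2
(1) want 1×ALU +2rd +1wr — yes → AL0|MU1|ME1|BR1|rd3|wr1
(2) want 1×ALU +2rd +1wr — FU → AL0|MU1|ME1|BR1|rd3|wr1
(3) want 1×MUL +2rd +1wr — yes → AL0|MU0|ME1|BR1|rd1|wr0
(4) want 1×MEM +1rd +1wr — WR_PORT → AL0|MU0|ME1|BR1|rd1|wr0
(5) want 1×MUL +1rd +1wr — FU → AL0|MU0|ME1|BR1|rd1|wr0
(6) want 1×ALU +2rd +1wr — FU → AL0|MU0|ME1|BR1|rd1|wr0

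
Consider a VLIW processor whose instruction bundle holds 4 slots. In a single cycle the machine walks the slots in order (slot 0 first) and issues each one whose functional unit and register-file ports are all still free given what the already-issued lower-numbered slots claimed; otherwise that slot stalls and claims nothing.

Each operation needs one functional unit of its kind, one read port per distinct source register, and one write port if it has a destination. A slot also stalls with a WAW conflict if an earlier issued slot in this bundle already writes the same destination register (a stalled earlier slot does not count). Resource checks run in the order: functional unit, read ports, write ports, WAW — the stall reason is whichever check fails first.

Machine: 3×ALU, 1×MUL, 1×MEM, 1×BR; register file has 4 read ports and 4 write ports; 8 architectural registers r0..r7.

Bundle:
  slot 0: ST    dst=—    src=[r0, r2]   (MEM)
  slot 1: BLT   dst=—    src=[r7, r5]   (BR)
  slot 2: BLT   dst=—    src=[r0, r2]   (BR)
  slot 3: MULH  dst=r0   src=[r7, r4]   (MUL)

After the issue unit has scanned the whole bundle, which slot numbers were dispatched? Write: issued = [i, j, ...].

issued = [0, 1]

(0) want 1×MEM +2rd +0wr — yes → AL3|MU1|ME0|BR1|rd2|wr4
(1) want 1×BR +2rd +0wr — yes → AL3|MU1|ME0|BR0|rd0|wr4
(2) want 1×BR +2rd +0wr — FU → AL3|MU1|ME0|BR0|rd0|wr4
(3) want 1×MUL +2rd +1wr — RD_PORT → AL3|MU1|ME0|BR0|rd0|wr4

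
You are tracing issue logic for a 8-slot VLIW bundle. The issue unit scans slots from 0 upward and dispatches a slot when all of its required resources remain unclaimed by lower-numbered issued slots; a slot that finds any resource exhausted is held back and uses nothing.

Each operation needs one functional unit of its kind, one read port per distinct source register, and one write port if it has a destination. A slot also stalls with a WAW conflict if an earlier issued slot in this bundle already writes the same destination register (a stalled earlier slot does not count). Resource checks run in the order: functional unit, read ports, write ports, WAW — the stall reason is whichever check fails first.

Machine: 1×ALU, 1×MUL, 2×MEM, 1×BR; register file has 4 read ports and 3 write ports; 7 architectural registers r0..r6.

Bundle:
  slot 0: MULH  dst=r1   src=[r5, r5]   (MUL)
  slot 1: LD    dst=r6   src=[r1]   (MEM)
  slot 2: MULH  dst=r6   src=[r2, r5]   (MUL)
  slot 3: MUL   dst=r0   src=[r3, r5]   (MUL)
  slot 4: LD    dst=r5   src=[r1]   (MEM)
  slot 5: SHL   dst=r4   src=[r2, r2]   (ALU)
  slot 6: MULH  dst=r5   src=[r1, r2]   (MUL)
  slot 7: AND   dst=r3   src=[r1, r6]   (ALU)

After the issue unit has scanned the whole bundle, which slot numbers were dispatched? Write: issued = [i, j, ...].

issued = [0, 1, 4]

(0) want 1×MUL +1rd +1wr — yes → AL1|MU0|ME2|BR1|rd3|wr2
(1) want 1×MEM +1rd +1wr — yes → AL1|MU0|ME1|BR1|rd2|wr1
(2) want 1×MUL +2rd +1wr — FU → AL1|MU0|ME1|BR1|rd2|wr1
(3) want 1×MUL +2rd +1wr — FU → AL1|MU0|ME1|BR1|rd2|wr1
(4) want 1×MEM +1rd +1wr — yes → AL1|MU0|ME0|BR1|rd1|wr0
(5) want 1×ALU +1rd +1wr — WR_PORT → AL1|MU0|ME0|BR1|rd1|wr0
(6) want 1×MUL +2rd +1wr — FU → AL1|MU0|ME0|BR1|rd1|wr0
(7) want 1×ALU +2rd +1wr — RD_PORT → AL1|MU0|ME0|BR1|rd1|wr0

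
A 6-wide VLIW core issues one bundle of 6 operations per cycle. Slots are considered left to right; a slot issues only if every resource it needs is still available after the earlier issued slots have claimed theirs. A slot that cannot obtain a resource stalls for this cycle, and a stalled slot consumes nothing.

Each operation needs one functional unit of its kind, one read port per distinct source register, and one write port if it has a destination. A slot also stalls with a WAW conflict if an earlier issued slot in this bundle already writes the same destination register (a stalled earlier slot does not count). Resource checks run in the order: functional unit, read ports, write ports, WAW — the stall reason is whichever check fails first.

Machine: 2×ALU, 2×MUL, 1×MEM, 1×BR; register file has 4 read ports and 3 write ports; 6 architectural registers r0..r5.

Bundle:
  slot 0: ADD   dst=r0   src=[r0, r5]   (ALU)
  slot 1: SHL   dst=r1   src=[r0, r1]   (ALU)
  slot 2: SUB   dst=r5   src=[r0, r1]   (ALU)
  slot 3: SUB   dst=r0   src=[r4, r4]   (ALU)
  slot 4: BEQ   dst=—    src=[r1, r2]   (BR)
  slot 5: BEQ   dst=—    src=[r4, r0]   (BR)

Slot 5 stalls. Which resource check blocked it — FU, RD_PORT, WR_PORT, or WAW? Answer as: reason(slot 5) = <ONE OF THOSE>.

reason(slot 5) = RD_PORT

  0. ALU→r0 ⇒ go  {1A/2Mu/1Ld/1B | 2r 2w}
  1. ALU→r1 ⇒ go  {0A/2Mu/1Ld/1B | 0r 1w}
  2. ALU→r5 ⇒ no(FU)  {0A/2Mu/1Ld/1B | 0r 1w}
  3. ALU→r0 ⇒ no(FU)  {0A/2Mu/1Ld/1B | 0r 1w}
  4. BR ⇒ no(RD_PORT)  {0A/2Mu/1Ld/1B | 0r 1w}
  5. BR ⇒ no(RD_PORT)  {0A/2Mu/1Ld/1B | 0r 1w}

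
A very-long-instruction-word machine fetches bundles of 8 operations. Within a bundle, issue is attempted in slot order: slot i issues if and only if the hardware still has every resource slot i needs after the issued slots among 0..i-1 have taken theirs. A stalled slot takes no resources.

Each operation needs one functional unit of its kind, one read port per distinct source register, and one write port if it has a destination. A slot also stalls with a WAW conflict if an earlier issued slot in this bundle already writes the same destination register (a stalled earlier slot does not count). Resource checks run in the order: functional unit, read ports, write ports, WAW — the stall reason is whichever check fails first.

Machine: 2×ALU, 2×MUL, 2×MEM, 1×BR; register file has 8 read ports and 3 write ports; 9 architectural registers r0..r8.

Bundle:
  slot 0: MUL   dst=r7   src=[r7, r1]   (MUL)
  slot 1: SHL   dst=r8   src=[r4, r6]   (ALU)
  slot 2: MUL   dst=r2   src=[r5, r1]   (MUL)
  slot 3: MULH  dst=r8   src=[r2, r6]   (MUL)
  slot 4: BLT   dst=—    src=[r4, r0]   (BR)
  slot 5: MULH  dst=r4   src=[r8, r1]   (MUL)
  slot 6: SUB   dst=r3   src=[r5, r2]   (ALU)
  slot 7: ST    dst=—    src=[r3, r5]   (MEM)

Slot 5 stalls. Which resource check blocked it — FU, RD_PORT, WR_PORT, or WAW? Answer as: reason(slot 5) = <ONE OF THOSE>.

reason(slot 5) = FU

  0. MUL→r7 ⇒ go  {2A/1Mu/2Ld/1B | 6r 2w}
  1. ALU→r8 ⇒ go  {1A/1Mu/2Ld/1B | 4r 1w}
  2. MUL→r2 ⇒ go  {1A/0Mu/2Ld/1B | 2r 0w}
  3. MUL→r8 ⇒ no(FU)  {1A/0Mu/2Ld/1B | 2r 0w}
  4. BR ⇒ go  {1A/0Mu/2Ld/0B | 0r 0w}
  5. MUL→r4 ⇒ no(FU)  {1A/0Mu/2Ld/0B | 0r 0w}
  6. ALU→r3 ⇒ no(RD_PORT)  {1A/0Mu/2Ld/0B | 0r 0w}
  7. MEM ⇒ no(RD_PORT)  {1A/0Mu/2Ld/0B | 0r 0w}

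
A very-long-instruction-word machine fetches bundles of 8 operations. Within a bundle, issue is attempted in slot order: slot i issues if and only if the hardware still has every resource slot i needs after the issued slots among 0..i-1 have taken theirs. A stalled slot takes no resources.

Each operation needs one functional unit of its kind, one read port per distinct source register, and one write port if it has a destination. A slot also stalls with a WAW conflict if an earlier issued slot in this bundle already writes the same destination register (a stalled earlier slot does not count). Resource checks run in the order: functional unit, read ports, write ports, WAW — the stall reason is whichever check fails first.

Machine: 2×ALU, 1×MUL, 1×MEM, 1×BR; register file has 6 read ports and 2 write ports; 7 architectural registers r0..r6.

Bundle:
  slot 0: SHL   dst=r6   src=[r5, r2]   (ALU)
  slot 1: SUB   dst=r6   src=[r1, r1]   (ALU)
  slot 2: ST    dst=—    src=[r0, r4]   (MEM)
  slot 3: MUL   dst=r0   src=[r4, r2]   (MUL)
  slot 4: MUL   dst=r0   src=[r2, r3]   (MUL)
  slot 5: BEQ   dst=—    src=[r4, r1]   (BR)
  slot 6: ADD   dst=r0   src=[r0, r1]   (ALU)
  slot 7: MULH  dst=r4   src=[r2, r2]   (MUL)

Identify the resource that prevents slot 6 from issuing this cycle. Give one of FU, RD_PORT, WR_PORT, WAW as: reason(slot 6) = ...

reason(slot 6) = RD_PORT

slot 0 (ALU): ISSUE — free A1,Mu1,Ld1,B1 rp4 wp1
slot 1 (ALU): stall WAW — free A1,Mu1,Ld1,B1 rp4 wp1
slot 2 (MEM): ISSUE — free A1,Mu1,Ld0,B1 rp2 wp1
slot 3 (MUL): ISSUE — free A1,Mu0,Ld0,B1 rp0 wp0
slot 4 (MUL): stall FU — free A1,Mu0,Ld0,B1 rp0 wp0
slot 5 (BR): stall RD_PORT — free A1,Mu0,Ld0,B1 rp0 wp0
slot 6 (ALU): stall RD_PORT — free A1,Mu0,Ld0,B1 rp0 wp0
slot 7 (MUL): stall FU — free A1,Mu0,Ld0,B1 rp0 wp0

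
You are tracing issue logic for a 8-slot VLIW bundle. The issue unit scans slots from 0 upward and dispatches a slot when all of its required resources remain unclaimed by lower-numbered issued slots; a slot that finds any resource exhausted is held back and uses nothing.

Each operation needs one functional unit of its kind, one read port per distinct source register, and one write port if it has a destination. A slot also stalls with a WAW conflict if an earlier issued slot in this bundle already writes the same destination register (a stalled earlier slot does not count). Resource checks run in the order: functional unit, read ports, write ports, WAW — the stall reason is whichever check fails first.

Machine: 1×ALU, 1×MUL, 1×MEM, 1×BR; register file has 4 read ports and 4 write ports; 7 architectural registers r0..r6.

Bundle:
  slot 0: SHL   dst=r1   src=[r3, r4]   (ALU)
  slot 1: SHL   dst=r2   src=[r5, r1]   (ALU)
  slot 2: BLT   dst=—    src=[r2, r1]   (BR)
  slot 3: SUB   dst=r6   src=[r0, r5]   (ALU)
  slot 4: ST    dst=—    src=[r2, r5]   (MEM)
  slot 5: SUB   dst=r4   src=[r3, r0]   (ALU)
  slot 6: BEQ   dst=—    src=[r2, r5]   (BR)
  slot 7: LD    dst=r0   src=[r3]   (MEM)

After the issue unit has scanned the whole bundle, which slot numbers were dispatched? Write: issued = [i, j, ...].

issued = [0, 2]

[0] ALU needs rd=2 wr=1: ok; after: ALU=0 MUL=1 MEM=1 BR=1, R=2, W=3
[1] ALU needs rd=2 wr=1: FU; after: ALU=0 MUL=1 MEM=1 BR=1, R=2, W=3
[2] BR needs rd=2 wr=0: ok; after: ALU=0 MUL=1 MEM=1 BR=0, R=0, W=3
[3] ALU needs rd=2 wr=1: FU; after: ALU=0 MUL=1 MEM=1 BR=0, R=0, W=3
[4] MEM needs rd=2 wr=0: RD_PORT; after: ALU=0 MUL=1 MEM=1 BR=0, R=0, W=3
[5] ALU needs rd=2 wr=1: FU; after: ALU=0 MUL=1 MEM=1 BR=0, R=0, W=3
[6] BR needs rd=2 wr=0: FU; after: ALU=0 MUL=1 MEM=1 BR=0, R=0, W=3
[7] MEM needs rd=1 wr=1: RD_PORT; after: ALU=0 MUL=1 MEM=1 BR=0, R=0, W=3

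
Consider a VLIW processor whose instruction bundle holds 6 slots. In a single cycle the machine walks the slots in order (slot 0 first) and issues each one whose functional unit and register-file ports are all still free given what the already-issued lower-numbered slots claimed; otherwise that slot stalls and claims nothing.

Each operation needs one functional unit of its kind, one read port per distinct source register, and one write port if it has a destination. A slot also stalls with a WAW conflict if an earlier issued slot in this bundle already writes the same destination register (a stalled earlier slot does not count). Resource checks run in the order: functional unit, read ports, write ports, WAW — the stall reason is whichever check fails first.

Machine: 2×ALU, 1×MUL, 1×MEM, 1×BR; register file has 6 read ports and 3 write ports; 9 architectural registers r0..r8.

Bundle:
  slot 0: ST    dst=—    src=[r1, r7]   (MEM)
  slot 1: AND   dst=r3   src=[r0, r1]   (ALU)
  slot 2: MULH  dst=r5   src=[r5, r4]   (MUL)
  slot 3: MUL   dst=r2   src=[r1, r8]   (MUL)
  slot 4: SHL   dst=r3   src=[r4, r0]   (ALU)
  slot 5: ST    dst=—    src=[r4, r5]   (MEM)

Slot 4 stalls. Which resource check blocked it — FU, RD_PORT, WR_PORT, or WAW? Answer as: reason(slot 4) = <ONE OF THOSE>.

#0 MEM src=r1,r7 dispatched  <A:2 Mu:1 Ld:0 B:1 rd:4 wr:3>
#1 ALU src=r0,r1 dispatched  <A:1 Mu:1 Ld:0 B:1 rd:2 wr:2>
#2 MUL src=r5,r4 dispatched  <A:1 Mu:0 Ld:0 B:1 rd:0 wr:1>
#3 MUL src=r1,r8 held:FU  <A:1 Mu:0 Ld:0 B:1 rd:0 wr:1>
#4 ALU src=r4,r0 held:RD_PORT  <A:1 Mu:0 Ld:0 B:1 rd:0 wr:1>
#5 MEM src=r4,r5 held:FU  <A:1 Mu:0 Ld:0 B:1 rd:0 wr:1>

reason(slot 4) = RD_PORT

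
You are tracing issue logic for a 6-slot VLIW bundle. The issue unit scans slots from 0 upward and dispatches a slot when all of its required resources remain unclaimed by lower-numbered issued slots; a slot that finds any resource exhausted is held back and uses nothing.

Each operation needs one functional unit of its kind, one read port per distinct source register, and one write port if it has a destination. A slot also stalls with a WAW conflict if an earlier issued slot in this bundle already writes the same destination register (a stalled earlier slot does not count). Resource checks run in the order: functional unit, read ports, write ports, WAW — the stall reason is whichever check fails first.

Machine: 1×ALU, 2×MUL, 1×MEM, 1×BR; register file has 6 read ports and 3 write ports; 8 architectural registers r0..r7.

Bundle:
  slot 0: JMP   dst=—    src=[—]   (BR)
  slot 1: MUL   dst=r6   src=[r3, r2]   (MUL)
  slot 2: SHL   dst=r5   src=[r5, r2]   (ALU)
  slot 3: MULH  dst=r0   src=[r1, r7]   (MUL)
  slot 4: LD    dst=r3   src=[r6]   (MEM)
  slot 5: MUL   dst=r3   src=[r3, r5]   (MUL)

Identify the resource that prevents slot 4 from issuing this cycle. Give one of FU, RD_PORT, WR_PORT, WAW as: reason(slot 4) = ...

reason(slot 4) = RD_PORT

  0. BR ⇒ go  {1A/2Mu/1Ld/0B | 6r 3w}
  1. MUL→r6 ⇒ go  {1A/1Mu/1Ld/0B | 4r 2w}
  2. ALU→r5 ⇒ go  {0A/1Mu/1Ld/0B | 2r 1w}
  3. MUL→r0 ⇒ go  {0A/0Mu/1Ld/0B | 0r 0w}
  4. MEM→r3 ⇒ no(RD_PORT)  {0A/0Mu/1Ld/0B | 0r 0w}
  5. MUL→r3 ⇒ no(FU)  {0A/0Mu/1Ld/0B | 0r 0w}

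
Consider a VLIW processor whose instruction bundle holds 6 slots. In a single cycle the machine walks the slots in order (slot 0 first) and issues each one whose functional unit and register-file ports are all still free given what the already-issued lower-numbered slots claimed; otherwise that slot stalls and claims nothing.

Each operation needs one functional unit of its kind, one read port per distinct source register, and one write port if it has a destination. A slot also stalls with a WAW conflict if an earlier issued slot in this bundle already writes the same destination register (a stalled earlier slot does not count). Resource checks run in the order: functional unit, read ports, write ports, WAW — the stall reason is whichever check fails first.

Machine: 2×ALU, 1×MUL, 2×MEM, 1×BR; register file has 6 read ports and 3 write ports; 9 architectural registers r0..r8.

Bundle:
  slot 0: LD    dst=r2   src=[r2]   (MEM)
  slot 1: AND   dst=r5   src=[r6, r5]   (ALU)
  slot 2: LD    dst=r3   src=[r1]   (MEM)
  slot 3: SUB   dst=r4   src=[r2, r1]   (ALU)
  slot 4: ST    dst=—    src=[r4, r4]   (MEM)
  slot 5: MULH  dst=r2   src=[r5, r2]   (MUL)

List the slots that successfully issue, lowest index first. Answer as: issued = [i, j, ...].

issued = [0, 1, 2]

#0 MEM src=r2 dispatched  <A:2 Mu:1 Ld:1 B:1 rd:5 wr:2>
#1 ALU src=r6,r5 dispatched  <A:1 Mu:1 Ld:1 B:1 rd:3 wr:1>
#2 MEM src=r1 dispatched  <A:1 Mu:1 Ld:0 B:1 rd:2 wr:0>
#3 ALU src=r2,r1 held:WR_PORT  <A:1 Mu:1 Ld:0 B:1 rd:2 wr:0>
#4 MEM src=r4,r4 held:FU  <A:1 Mu:1 Ld:0 B:1 rd:2 wr:0>
#5 MUL src=r5,r2 held:WR_PORT  <A:1 Mu:1 Ld:0 B:1 rd:2 wr:0>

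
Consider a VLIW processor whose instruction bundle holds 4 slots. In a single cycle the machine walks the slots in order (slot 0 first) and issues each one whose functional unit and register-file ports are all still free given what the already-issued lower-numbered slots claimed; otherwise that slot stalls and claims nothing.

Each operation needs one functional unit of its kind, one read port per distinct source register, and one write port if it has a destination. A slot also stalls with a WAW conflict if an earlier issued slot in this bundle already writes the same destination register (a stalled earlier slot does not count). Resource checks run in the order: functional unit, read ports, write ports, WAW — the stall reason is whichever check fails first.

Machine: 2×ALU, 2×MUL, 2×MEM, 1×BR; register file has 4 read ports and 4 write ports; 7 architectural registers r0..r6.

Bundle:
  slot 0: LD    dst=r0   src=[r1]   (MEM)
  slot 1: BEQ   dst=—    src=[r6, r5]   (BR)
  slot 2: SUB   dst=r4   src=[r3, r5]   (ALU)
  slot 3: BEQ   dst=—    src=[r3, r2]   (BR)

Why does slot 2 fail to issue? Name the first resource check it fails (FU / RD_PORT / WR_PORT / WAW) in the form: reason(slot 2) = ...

slot 0 (MEM): ISSUE — free A2,Mu2,Ld1,B1 rp3 wp3
slot 1 (BR): ISSUE — free A2,Mu2,Ld1,B0 rp1 wp3
slot 2 (ALU): stall RD_PORT — free A2,Mu2,Ld1,B0 rp1 wp3
slot 3 (BR): stall FU — free A2,Mu2,Ld1,B0 rp1 wp3

reason(slot 2) = RD_PORT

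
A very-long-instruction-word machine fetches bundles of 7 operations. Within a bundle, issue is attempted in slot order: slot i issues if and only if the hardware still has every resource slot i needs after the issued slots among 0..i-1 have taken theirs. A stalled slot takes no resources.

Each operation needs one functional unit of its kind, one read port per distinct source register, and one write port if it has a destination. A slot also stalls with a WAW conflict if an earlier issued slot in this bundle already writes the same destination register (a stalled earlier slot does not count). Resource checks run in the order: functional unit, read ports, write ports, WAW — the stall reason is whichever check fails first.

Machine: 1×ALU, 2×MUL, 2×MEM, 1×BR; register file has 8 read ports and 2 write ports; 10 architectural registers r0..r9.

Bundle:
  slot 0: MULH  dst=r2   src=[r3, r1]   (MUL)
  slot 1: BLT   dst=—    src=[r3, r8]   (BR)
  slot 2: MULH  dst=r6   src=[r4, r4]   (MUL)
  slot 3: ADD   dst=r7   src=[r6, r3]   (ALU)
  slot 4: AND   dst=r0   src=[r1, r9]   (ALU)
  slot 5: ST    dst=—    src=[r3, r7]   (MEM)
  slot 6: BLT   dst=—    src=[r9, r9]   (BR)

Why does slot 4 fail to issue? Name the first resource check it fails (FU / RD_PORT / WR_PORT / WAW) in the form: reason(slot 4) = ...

reason(slot 4) = WR_PORT

[0] MUL needs rd=2 wr=1: ok; after: ALU=1 MUL=1 MEM=2 BR=1, R=6, W=1
[1] BR needs rd=2 wr=0: ok; after: ALU=1 MUL=1 MEM=2 BR=0, R=4, W=1
[2] MUL needs rd=1 wr=1: ok; after: ALU=1 MUL=0 MEM=2 BR=0, R=3, W=0
[3] ALU needs rd=2 wr=1: WR_PORT; after: ALU=1 MUL=0 MEM=2 BR=0, R=3, W=0
[4] ALU needs rd=2 wr=1: WR_PORT; after: ALU=1 MUL=0 MEM=2 BR=0, R=3, W=0
[5] MEM needs rd=2 wr=0: ok; after: ALU=1 MUL=0 MEM=1 BR=0, R=1, W=0
[6] BR needs rd=1 wr=0: FU; after: ALU=1 MUL=0 MEM=1 BR=0, R=1, W=0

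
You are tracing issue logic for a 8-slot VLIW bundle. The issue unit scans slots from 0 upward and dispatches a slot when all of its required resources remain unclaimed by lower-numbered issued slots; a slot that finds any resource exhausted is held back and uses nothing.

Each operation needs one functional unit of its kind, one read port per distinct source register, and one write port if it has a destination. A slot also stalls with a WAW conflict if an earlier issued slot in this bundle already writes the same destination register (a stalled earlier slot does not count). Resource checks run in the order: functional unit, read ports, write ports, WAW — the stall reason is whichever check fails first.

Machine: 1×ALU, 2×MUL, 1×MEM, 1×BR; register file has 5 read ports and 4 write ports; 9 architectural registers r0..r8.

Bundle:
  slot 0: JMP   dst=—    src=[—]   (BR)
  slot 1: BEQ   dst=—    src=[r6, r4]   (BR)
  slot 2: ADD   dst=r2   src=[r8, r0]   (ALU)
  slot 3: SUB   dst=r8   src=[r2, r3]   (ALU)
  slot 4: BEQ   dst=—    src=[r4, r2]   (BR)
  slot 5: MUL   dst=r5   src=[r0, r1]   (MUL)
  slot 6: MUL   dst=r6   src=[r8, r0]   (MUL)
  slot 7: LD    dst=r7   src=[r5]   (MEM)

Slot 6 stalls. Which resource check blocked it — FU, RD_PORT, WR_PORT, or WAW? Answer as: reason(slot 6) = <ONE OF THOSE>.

[0] BR needs rd=0 wr=0: ok; after: ALU=1 MUL=2 MEM=1 BR=0, R=5, W=4
[1] BR needs rd=2 wr=0: FU; after: ALU=1 MUL=2 MEM=1 BR=0, R=5, W=4
[2] ALU needs rd=2 wr=1: ok; after: ALU=0 MUL=2 MEM=1 BR=0, R=3, W=3
[3] ALU needs rd=2 wr=1: FU; after: ALU=0 MUL=2 MEM=1 BR=0, R=3, W=3
[4] BR needs rd=2 wr=0: FU; after: ALU=0 MUL=2 MEM=1 BR=0, R=3, W=3
[5] MUL needs rd=2 wr=1: ok; after: ALU=0 MUL=1 MEM=1 BR=0, R=1, W=2
[6] MUL needs rd=2 wr=1: RD_PORT; after: ALU=0 MUL=1 MEM=1 BR=0, R=1, W=2
[7] MEM needs rd=1 wr=1: ok; after: ALU=0 MUL=1 MEM=0 BR=0, R=0, W=1

reason(slot 6) = RD_PORT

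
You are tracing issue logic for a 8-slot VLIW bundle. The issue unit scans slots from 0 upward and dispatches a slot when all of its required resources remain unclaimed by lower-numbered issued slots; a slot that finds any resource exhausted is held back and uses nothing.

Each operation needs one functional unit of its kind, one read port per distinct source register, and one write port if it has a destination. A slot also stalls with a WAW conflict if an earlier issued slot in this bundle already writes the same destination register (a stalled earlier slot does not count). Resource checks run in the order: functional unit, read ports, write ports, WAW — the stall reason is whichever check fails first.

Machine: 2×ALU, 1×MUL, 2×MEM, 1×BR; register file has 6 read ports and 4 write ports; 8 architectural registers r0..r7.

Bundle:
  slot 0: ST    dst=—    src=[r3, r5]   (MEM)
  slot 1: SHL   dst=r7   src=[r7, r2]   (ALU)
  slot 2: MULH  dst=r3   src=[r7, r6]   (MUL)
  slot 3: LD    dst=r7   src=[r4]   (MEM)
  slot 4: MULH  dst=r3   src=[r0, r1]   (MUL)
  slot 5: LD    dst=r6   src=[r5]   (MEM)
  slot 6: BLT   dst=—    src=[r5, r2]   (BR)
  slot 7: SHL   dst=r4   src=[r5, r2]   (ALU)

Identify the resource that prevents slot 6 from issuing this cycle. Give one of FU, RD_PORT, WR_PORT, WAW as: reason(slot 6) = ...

reason(slot 6) = RD_PORT

[0] MEM needs rd=2 wr=0: ok; after: ALU=2 MUL=1 MEM=1 BR=1, R=4, W=4
[1] ALU needs rd=2 wr=1: ok; after: ALU=1 MUL=1 MEM=1 BR=1, R=2, W=3
[2] MUL needs rd=2 wr=1: ok; after: ALU=1 MUL=0 MEM=1 BR=1, R=0, W=2
[3] MEM needs rd=1 wr=1: RD_PORT; after: ALU=1 MUL=0 MEM=1 BR=1, R=0, W=2
[4] MUL needs rd=2 wr=1: FU; after: ALU=1 MUL=0 MEM=1 BR=1, R=0, W=2
[5] MEM needs rd=1 wr=1: RD_PORT; after: ALU=1 MUL=0 MEM=1 BR=1, R=0, W=2
[6] BR needs rd=2 wr=0: RD_PORT; after: ALU=1 MUL=0 MEM=1 BR=1, R=0, W=2
[7] ALU needs rd=2 wr=1: RD_PORT; after: ALU=1 MUL=0 MEM=1 BR=1, R=0, W=2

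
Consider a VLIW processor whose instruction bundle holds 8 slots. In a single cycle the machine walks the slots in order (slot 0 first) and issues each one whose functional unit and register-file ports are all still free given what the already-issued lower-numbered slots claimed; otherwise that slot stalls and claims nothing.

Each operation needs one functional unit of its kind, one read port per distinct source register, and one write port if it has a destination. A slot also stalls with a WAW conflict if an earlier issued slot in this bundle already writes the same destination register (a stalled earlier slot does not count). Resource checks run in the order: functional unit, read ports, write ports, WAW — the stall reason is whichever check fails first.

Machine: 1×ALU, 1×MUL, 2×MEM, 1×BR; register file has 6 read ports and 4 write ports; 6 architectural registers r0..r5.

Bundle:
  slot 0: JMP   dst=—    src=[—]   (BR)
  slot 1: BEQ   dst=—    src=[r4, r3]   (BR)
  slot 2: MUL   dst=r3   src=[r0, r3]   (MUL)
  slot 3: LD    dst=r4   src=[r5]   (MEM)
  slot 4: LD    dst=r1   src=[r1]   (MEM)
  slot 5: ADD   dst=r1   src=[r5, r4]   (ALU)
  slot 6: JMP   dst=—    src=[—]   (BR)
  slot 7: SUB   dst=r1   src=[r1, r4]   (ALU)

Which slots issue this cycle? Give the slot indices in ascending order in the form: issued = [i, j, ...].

issued = [0, 2, 3, 4]

[0] BR needs rd=0 wr=0: ok; after: ALU=1 MUL=1 MEM=2 BR=0, R=6, W=4
[1] BR needs rd=2 wr=0: FU; after: ALU=1 MUL=1 MEM=2 BR=0, R=6, W=4
[2] MUL needs rd=2 wr=1: ok; after: ALU=1 MUL=0 MEM=2 BR=0, R=4, W=3
[3] MEM needs rd=1 wr=1: ok; after: ALU=1 MUL=0 MEM=1 BR=0, R=3, W=2
[4] MEM needs rd=1 wr=1: ok; after: ALU=1 MUL=0 MEM=0 BR=0, R=2, W=1
[5] ALU needs rd=2 wr=1: WAW; after: ALU=1 MUL=0 MEM=0 BR=0, R=2, W=1
[6] BR needs rd=0 wr=0: FU; after: ALU=1 MUL=0 MEM=0 BR=0, R=2, W=1
[7] ALU needs rd=2 wr=1: WAW; after: ALU=1 MUL=0 MEM=0 BR=0, R=2, W=1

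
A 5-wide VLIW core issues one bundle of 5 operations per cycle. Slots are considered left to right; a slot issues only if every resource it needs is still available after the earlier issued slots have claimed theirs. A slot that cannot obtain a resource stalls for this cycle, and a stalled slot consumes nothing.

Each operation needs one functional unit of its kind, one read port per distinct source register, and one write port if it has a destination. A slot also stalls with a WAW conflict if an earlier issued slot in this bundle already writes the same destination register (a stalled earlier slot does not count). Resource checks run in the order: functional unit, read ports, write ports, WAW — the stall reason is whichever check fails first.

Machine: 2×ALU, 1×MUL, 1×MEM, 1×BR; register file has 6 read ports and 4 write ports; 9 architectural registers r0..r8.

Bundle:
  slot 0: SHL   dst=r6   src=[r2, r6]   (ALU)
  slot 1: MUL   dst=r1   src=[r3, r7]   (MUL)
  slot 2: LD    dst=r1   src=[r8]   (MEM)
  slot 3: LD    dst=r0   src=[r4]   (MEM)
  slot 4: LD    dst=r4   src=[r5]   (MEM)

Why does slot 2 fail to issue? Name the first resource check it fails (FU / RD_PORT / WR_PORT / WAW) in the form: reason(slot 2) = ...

reason(slot 2) = WAW

(0) want 1×ALU +2rd +1wr — yes → AL1|MU1|ME1|BR1|rd4|wr3
(1) want 1×MUL +2rd +1wr — yes → AL1|MU0|ME1|BR1|rd2|wr2
(2) want 1×MEM +1rd +1wr — WAW → AL1|MU0|ME1|BR1|rd2|wr2
(3) want 1×MEM +1rd +1wr — yes → AL1|MU0|ME0|BR1|rd1|wr1
(4) want 1×MEM +1rd +1wr — FU → AL1|MU0|ME0|BR1|rd1|wr1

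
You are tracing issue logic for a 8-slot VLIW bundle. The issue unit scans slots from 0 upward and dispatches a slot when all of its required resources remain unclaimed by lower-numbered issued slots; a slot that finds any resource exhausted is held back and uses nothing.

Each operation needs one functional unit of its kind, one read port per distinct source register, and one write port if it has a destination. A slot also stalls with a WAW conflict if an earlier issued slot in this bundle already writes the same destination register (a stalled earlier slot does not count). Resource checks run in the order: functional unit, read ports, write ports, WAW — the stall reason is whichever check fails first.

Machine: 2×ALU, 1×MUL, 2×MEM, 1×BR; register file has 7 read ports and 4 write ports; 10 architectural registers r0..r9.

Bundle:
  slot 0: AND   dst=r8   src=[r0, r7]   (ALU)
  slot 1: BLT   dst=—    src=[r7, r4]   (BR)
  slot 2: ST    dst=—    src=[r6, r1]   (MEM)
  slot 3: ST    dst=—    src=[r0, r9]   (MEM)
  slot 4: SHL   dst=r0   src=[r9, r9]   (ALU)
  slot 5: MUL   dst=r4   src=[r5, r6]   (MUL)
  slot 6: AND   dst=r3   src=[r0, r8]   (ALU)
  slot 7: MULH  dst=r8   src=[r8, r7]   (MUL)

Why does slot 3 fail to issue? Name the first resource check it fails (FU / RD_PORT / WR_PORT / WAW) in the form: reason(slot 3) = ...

reason(slot 3) = RD_PORT

#0 ALU src=r0,r7 dispatched  <A:1 Mu:1 Ld:2 B:1 rd:5 wr:3>
#1 BR src=r7,r4 dispatched  <A:1 Mu:1 Ld:2 B:0 rd:3 wr:3>
#2 MEM src=r6,r1 dispatched  <A:1 Mu:1 Ld:1 B:0 rd:1 wr:3>
#3 MEM src=r0,r9 held:RD_PORT  <A:1 Mu:1 Ld:1 B:0 rd:1 wr:3>
#4 ALU src=r9,r9 dispatched  <A:0 Mu:1 Ld:1 B:0 rd:0 wr:2>
#5 MUL src=r5,r6 held:RD_PORT  <A:0 Mu:1 Ld:1 B:0 rd:0 wr:2>
#6 ALU src=r0,r8 held:FU  <A:0 Mu:1 Ld:1 B:0 rd:0 wr:2>
#7 MUL src=r8,r7 held:RD_PORT  <A:0 Mu:1 Ld:1 B:0 rd:0 wr:2>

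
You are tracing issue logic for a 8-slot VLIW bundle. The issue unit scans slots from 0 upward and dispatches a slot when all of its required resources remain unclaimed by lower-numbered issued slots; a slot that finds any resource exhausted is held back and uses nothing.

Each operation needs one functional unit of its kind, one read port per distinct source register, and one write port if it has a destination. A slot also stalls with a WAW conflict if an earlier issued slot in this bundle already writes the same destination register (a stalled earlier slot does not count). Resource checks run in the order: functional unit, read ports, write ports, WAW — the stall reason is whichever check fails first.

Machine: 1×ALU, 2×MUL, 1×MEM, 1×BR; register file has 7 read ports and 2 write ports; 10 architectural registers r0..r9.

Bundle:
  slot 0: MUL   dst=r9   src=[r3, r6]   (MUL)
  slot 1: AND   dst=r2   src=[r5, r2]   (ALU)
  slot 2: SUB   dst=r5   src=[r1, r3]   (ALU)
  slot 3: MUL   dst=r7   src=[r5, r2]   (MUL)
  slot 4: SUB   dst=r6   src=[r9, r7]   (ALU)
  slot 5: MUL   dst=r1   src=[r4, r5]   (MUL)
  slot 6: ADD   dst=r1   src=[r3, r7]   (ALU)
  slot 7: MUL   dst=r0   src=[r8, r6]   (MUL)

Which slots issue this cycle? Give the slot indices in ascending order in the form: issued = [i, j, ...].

#0 MUL src=r3,r6 dispatched  <A:1 Mu:1 Ld:1 B:1 rd:5 wr:1>
#1 ALU src=r5,r2 dispatched  <A:0 Mu:1 Ld:1 B:1 rd:3 wr:0>
#2 ALU src=r1,r3 held:FU  <A:0 Mu:1 Ld:1 B:1 rd:3 wr:0>
#3 MUL src=r5,r2 held:WR_PORT  <A:0 Mu:1 Ld:1 B:1 rd:3 wr:0>
#4 ALU src=r9,r7 held:FU  <A:0 Mu:1 Ld:1 B:1 rd:3 wr:0>
#5 MUL src=r4,r5 held:WR_PORT  <A:0 Mu:1 Ld:1 B:1 rd:3 wr:0>
#6 ALU src=r3,r7 held:FU  <A:0 Mu:1 Ld:1 B:1 rd:3 wr:0>
#7 MUL src=r8,r6 held:WR_PORT  <A:0 Mu:1 Ld:1 B:1 rd:3 wr:0>

issued = [0, 1]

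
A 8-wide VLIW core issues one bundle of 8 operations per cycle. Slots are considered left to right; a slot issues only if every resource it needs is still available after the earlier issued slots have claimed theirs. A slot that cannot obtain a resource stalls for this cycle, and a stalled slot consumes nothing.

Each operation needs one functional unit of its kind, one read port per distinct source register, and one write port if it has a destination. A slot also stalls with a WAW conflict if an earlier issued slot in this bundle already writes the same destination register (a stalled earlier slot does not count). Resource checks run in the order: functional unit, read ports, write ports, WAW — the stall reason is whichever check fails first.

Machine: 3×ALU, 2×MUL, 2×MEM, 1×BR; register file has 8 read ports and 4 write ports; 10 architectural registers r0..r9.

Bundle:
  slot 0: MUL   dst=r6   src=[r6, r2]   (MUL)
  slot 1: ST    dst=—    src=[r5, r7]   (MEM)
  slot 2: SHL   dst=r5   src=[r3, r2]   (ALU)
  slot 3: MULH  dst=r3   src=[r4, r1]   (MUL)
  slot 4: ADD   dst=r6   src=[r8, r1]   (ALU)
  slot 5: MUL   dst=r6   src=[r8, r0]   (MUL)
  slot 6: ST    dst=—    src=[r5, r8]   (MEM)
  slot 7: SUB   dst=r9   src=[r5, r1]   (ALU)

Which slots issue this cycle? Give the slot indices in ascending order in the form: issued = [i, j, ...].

  0. MUL→r6 ⇒ go  {3A/1Mu/2Ld/1B | 6r 3w}
  1. MEM ⇒ go  {3A/1Mu/1Ld/1B | 4r 3w}
  2. ALU→r5 ⇒ go  {2A/1Mu/1Ld/1B | 2r 2w}
  3. MUL→r3 ⇒ go  {2A/0Mu/1Ld/1B | 0r 1w}
  4. ALU→r6 ⇒ no(RD_PORT)  {2A/0Mu/1Ld/1B | 0r 1w}
  5. MUL→r6 ⇒ no(FU)  {2A/0Mu/1Ld/1B | 0r 1w}
  6. MEM ⇒ no(RD_PORT)  {2A/0Mu/1Ld/1B | 0r 1w}
  7. ALU→r9 ⇒ no(RD_PORT)  {2A/0Mu/1Ld/1B | 0r 1w}

issued = [0, 1, 2, 3]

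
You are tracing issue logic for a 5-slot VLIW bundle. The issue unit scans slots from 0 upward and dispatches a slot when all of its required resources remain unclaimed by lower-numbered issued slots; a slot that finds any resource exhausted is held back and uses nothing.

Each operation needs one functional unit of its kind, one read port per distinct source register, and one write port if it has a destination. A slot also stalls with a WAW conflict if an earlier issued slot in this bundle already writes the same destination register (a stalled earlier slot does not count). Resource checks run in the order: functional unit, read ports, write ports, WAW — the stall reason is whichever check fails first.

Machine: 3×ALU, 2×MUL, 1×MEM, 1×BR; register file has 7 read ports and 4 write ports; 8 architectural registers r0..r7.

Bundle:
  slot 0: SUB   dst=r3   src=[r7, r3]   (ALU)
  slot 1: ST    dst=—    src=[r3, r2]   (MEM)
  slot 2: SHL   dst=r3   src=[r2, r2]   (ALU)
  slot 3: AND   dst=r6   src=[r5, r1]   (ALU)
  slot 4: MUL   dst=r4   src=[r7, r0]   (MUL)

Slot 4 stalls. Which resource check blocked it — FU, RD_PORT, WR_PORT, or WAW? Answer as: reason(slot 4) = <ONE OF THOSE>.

reason(slot 4) = RD_PORT

slot 0 (ALU): ISSUE — free A2,Mu2,Ld1,B1 rp5 wp3
slot 1 (MEM): ISSUE — free A2,Mu2,Ld0,B1 rp3 wp3
slot 2 (ALU): stall WAW — free A2,Mu2,Ld0,B1 rp3 wp3
slot 3 (ALU): ISSUE — free A1,Mu2,Ld0,B1 rp1 wp2
slot 4 (MUL): stall RD_PORT — free A1,Mu2,Ld0,B1 rp1 wp2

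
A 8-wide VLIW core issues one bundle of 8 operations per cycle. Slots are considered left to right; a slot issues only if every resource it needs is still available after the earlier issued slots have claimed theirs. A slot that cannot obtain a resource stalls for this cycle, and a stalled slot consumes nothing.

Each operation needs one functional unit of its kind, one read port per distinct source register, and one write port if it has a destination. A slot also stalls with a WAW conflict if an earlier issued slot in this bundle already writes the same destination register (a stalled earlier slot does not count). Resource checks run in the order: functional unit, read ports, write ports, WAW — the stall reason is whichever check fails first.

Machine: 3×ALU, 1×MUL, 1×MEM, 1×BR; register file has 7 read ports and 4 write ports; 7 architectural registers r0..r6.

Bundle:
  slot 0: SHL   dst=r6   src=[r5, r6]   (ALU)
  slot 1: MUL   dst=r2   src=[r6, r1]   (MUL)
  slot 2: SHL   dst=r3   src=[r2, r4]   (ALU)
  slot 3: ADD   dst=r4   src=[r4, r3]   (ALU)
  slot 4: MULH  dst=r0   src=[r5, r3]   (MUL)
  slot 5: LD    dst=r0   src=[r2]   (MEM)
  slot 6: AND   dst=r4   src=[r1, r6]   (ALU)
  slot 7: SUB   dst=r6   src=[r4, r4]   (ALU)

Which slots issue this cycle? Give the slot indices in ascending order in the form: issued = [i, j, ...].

  0. ALU→r6 ⇒ go  {2A/1Mu/1Ld/1B | 5r 3w}
  1. MUL→r2 ⇒ go  {2A/0Mu/1Ld/1B | 3r 2w}
  2. ALU→r3 ⇒ go  {1A/0Mu/1Ld/1B | 1r 1w}
  3. ALU→r4 ⇒ no(RD_PORT)  {1A/0Mu/1Ld/1B | 1r 1w}
  4. MUL→r0 ⇒ no(FU)  {1A/0Mu/1Ld/1B | 1r 1w}
  5. MEM→r0 ⇒ go  {1A/0Mu/0Ld/1B | 0r 0w}
  6. ALU→r4 ⇒ no(RD_PORT)  {1A/0Mu/0Ld/1B | 0r 0w}
  7. ALU→r6 ⇒ no(RD_PORT)  {1A/0Mu/0Ld/1B | 0r 0w}

issued = [0, 1, 2, 5]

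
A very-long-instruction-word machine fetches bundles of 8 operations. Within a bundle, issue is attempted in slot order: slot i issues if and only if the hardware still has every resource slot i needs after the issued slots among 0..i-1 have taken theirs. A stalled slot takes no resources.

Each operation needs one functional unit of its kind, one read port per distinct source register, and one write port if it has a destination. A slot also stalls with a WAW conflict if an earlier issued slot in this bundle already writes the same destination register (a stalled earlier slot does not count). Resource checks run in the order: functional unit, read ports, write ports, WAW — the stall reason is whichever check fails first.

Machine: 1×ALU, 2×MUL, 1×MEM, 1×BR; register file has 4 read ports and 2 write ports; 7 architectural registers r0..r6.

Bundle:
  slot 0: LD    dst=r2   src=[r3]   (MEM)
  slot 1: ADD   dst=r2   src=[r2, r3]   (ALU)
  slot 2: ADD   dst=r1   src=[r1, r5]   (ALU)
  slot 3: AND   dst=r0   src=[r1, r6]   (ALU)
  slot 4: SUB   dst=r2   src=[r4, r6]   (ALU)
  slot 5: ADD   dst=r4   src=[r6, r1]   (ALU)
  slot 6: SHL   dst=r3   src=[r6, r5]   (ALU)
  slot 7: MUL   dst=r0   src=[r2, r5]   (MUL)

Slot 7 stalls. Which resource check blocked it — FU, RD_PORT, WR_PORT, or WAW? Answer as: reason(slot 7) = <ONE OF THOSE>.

reason(slot 7) = RD_PORT

  0. MEM→r2 ⇒ go  {1A/2Mu/0Ld/1B | 3r 1w}
  1. ALU→r2 ⇒ no(WAW)  {1A/2Mu/0Ld/1B | 3r 1w}
  2. ALU→r1 ⇒ go  {0A/2Mu/0Ld/1B | 1r 0w}
  3. ALU→r0 ⇒ no(FU)  {0A/2Mu/0Ld/1B | 1r 0w}
  4. ALU→r2 ⇒ no(FU)  {0A/2Mu/0Ld/1B | 1r 0w}
  5. ALU→r4 ⇒ no(FU)  {0A/2Mu/0Ld/1B | 1r 0w}
  6. ALU→r3 ⇒ no(FU)  {0A/2Mu/0Ld/1B | 1r 0w}
  7. MUL→r0 ⇒ no(RD_PORT)  {0A/2Mu/0Ld/1B | 1r 0w}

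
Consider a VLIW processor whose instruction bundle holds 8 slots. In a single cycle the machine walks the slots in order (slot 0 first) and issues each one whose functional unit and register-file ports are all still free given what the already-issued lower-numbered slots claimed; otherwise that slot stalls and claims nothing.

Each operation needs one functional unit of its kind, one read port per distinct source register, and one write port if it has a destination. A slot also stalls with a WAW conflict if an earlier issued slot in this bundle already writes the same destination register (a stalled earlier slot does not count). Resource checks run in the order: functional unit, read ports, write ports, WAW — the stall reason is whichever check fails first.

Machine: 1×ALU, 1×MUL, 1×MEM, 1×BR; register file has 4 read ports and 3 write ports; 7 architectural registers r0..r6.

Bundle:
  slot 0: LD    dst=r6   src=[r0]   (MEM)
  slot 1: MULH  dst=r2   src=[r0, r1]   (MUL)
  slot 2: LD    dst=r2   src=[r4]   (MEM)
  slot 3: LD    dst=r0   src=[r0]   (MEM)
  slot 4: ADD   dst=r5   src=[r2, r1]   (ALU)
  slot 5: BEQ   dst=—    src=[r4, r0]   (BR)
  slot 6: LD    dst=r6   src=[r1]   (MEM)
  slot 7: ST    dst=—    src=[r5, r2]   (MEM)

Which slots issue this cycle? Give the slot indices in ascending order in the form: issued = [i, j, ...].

issued = [0, 1]

[0] MEM needs rd=1 wr=1: ok; after: ALU=1 MUL=1 MEM=0 BR=1, R=3, W=2
[1] MUL needs rd=2 wr=1: ok; after: ALU=1 MUL=0 MEM=0 BR=1, R=1, W=1
[2] MEM needs rd=1 wr=1: FU; after: ALU=1 MUL=0 MEM=0 BR=1, R=1, W=1
[3] MEM needs rd=1 wr=1: FU; after: ALU=1 MUL=0 MEM=0 BR=1, R=1, W=1
[4] ALU needs rd=2 wr=1: RD_PORT; after: ALU=1 MUL=0 MEM=0 BR=1, R=1, W=1
[5] BR needs rd=2 wr=0: RD_PORT; after: ALU=1 MUL=0 MEM=0 BR=1, R=1, W=1
[6] MEM needs rd=1 wr=1: FU; after: ALU=1 MUL=0 MEM=0 BR=1, R=1, W=1
[7] MEM needs rd=2 wr=0: FU; after: ALU=1 MUL=0 MEM=0 BR=1, R=1, W=1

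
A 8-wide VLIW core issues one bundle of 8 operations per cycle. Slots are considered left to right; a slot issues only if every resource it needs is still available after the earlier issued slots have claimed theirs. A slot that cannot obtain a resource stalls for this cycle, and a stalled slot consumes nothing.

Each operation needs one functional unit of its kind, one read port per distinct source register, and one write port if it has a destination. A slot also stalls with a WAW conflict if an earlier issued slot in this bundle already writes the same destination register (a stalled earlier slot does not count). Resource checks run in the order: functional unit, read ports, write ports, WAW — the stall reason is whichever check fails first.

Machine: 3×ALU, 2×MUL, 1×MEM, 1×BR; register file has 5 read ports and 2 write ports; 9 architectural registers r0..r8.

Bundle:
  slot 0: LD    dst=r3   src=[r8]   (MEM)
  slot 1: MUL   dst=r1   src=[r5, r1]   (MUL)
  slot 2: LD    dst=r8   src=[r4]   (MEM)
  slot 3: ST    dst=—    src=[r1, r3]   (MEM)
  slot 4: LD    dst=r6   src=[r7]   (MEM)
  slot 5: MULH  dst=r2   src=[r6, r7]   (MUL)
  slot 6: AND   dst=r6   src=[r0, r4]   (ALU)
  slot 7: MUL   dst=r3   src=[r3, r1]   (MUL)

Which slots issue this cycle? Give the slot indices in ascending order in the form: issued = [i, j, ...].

issued = [0, 1]

  0. MEM→r3 ⇒ go  {3A/2Mu/0Ld/1B | 4r 1w}
  1. MUL→r1 ⇒ go  {3A/1Mu/0Ld/1B | 2r 0w}
  2. MEM→r8 ⇒ no(FU)  {3A/1Mu/0Ld/1B | 2r 0w}
  3. MEM ⇒ no(FU)  {3A/1Mu/0Ld/1B | 2r 0w}
  4. MEM→r6 ⇒ no(FU)  {3A/1Mu/0Ld/1B | 2r 0w}
  5. MUL→r2 ⇒ no(WR_PORT)  {3A/1Mu/0Ld/1B | 2r 0w}
  6. ALU→r6 ⇒ no(WR_PORT)  {3A/1Mu/0Ld/1B | 2r 0w}
  7. MUL→r3 ⇒ no(WR_PORT)  {3A/1Mu/0Ld/1B | 2r 0w}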